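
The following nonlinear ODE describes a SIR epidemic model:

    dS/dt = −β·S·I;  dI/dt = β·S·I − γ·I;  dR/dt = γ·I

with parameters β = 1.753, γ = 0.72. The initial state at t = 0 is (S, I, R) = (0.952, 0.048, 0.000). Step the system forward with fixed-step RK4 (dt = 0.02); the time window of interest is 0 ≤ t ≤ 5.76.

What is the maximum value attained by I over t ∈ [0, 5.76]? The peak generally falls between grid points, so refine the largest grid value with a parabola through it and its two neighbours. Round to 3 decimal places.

t=0.000: state=(0.952, 0.048, 0.000)
step 1 (dt=0.02): k1=(-0.080, 0.046, 0.035), k2=(-0.081, 0.046, 0.035), k3=(-0.081, 0.046, 0.035), k4=(-0.081, 0.046, 0.035); state += dt/6·(k1+2k2+2k3+k4)
t=0.020: state=(0.950, 0.049, 0.001)
t=0.040: state=(0.949, 0.050, 0.001)
t=0.060: state=(0.947, 0.051, 0.002)
continuing one RK4 step at a time; state shown every 10 steps (Δt=0.2):
t=0.200: state=(0.935, 0.058, 0.008)
t=0.400: state=(0.914, 0.069, 0.017)
t=0.600: state=(0.890, 0.082, 0.028)
t=0.800: state=(0.863, 0.097, 0.041)
t=1.000: state=(0.831, 0.113, 0.056)
t=1.200: state=(0.797, 0.130, 0.073)
t=1.400: state=(0.759, 0.148, 0.093)
t=1.600: state=(0.718, 0.166, 0.116)
t=1.800: state=(0.676, 0.184, 0.141)
t=2.000: state=(0.632, 0.200, 0.169)
t=2.200: state=(0.587, 0.214, 0.198)
t=2.400: state=(0.544, 0.226, 0.230)
t=2.600: state=(0.501, 0.235, 0.263)
t=2.800: state=(0.461, 0.241, 0.298)
t=3.000: state=(0.423, 0.244, 0.333)
t=3.200: state=(0.389, 0.243, 0.368)
t=3.400: state=(0.357, 0.240, 0.403)
t=3.600: state=(0.329, 0.235, 0.437)
t=3.800: state=(0.303, 0.227, 0.470)
t=4.000: state=(0.280, 0.218, 0.502)
t=4.200: state=(0.260, 0.207, 0.533)
t=4.400: state=(0.242, 0.196, 0.562)
t=4.600: state=(0.227, 0.184, 0.589)
t=4.800: state=(0.213, 0.172, 0.615)
t=5.000: state=(0.201, 0.160, 0.639)
t=5.200: state=(0.190, 0.149, 0.661)
t=5.400: state=(0.181, 0.137, 0.681)
t=5.600: state=(0.173, 0.127, 0.700)
t=5.760: state=(0.167, 0.118, 0.715)
largest grid value and its neighbours: I(3.060)=0.24400, I(3.080)=0.24400, I(3.100)=0.24397
parabola through these three points peaks at t≈3.072 with I≈0.24400

max I = 0.244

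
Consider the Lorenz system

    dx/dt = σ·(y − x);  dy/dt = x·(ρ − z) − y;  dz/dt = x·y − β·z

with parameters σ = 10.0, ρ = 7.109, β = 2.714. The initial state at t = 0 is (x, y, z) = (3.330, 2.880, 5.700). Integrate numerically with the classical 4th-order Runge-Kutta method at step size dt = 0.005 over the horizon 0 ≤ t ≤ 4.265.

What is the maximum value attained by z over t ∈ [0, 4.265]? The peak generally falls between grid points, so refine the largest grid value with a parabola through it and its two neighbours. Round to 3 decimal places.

t=0.000: state=(3.330, 2.880, 5.700)
step 1 (dt=0.005): k1=(-4.500, 1.812, -5.879), k2=(-4.342, 1.840, -5.857), k3=(-4.345, 1.841, -5.856), k4=(-4.191, 1.869, -5.832); state += dt/6·(k1+2k2+2k3+k4)
t=0.005: state=(3.308, 2.889, 5.671)
t=0.010: state=(3.288, 2.899, 5.642)
t=0.015: state=(3.269, 2.908, 5.613)
continuing one RK4 step at a time; state shown every 40 steps (Δt=0.2):
t=0.200: state=(3.241, 3.456, 4.862)
t=0.400: state=(3.899, 4.290, 4.986)
t=0.600: state=(4.571, 4.788, 5.966)
t=0.800: state=(4.619, 4.457, 6.826)
t=1.000: state=(4.120, 3.848, 6.739)
t=1.200: state=(3.726, 3.625, 6.122)
t=1.400: state=(3.722, 3.807, 5.666)
t=1.600: state=(3.991, 4.150, 5.671)
t=1.800: state=(4.259, 4.346, 6.037)
t=2.000: state=(4.293, 4.243, 6.370)
t=2.200: state=(4.118, 4.014, 6.375)
t=2.400: state=(3.952, 3.901, 6.147)
t=2.600: state=(3.932, 3.960, 5.950)
t=2.800: state=(4.033, 4.095, 5.936)
t=3.000: state=(4.140, 4.176, 6.072)
t=3.200: state=(4.160, 4.144, 6.204)
t=3.400: state=(4.097, 4.058, 6.217)
t=3.600: state=(4.030, 4.008, 6.133)
t=3.800: state=(4.017, 4.025, 6.052)
t=4.000: state=(4.053, 4.078, 6.041)
t=4.200: state=(4.096, 4.111, 6.090)
t=4.265: state=(4.104, 4.113, 6.110)
largest grid value and its neighbours: z(0.870)=6.90343, z(0.875)=6.90400, z(0.880)=6.90393
parabola through these three points peaks at t≈0.877 with z≈6.90405

max z = 6.904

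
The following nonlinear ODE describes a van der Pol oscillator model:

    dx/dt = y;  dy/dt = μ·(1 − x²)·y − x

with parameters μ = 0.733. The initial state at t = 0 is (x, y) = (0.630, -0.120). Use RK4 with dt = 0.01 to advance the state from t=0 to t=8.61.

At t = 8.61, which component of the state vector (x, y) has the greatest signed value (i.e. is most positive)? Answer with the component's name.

largest component: y

t=0.000: state=(0.630, -0.120)
step 1 (dt=0.01): k1=(-0.120, -0.683), k2=(-0.123, -0.684), k3=(-0.123, -0.684), k4=(-0.127, -0.685); state += dt/6·(k1+2k2+2k3+k4)
t=0.010: state=(0.629, -0.127)
t=0.020: state=(0.627, -0.134)
t=0.030: state=(0.626, -0.141)
continuing one RK4 step at a time; state shown every 50 steps (Δt=0.5):
t=0.500: state=(0.481, -0.480)
t=1.000: state=(0.145, -0.865)
t=1.500: state=(-0.374, -1.182)
t=2.000: state=(-0.965, -1.071)
t=2.500: state=(-1.343, -0.385)
t=3.000: state=(-1.352, 0.310)
t=3.500: state=(-1.065, 0.826)
t=4.000: state=(-0.521, 1.372)
t=4.500: state=(0.329, 2.013)
t=5.000: state=(1.344, 1.749)
t=5.500: state=(1.859, 0.318)
t=6.000: state=(1.787, -0.487)
t=6.500: state=(1.438, -0.889)
t=7.000: state=(0.891, -1.328)
t=7.500: state=(0.066, -2.013)
t=8.000: state=(-1.072, -2.302)
t=8.500: state=(-1.888, -0.784)
t=8.610: state=(-1.955, -0.440)
compare at T: x=-1.955, y=-0.440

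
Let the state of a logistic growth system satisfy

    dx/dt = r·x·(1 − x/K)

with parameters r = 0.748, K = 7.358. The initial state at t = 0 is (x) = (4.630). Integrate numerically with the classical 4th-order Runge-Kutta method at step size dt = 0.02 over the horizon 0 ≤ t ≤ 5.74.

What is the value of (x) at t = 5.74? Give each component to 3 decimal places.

(x) = (7.299)

t=0.000: state=(4.630)
step 1 (dt=0.02): k1=(1.284), k2=(1.282), k3=(1.282), k4=(1.279); state += dt/6·(k1+2k2+2k3+k4)
t=0.020: state=(4.656)
t=0.040: state=(4.681)
t=0.060: state=(4.707)
continuing one RK4 step at a time; state shown every 10 steps (Δt=0.2):
t=0.200: state=(4.881)
t=0.400: state=(5.121)
t=0.600: state=(5.347)
t=0.800: state=(5.558)
t=1.000: state=(5.753)
t=1.200: state=(5.933)
t=1.400: state=(6.097)
t=1.600: state=(6.246)
t=1.800: state=(6.380)
t=2.000: state=(6.500)
t=2.200: state=(6.607)
t=2.400: state=(6.702)
t=2.600: state=(6.786)
t=2.800: state=(6.860)
t=3.000: state=(6.925)
t=3.200: state=(6.982)
t=3.400: state=(7.032)
t=3.600: state=(7.076)
t=3.800: state=(7.114)
t=4.000: state=(7.147)
t=4.200: state=(7.175)
t=4.400: state=(7.200)
t=4.600: state=(7.222)
t=4.800: state=(7.240)
t=5.000: state=(7.256)
t=5.200: state=(7.270)
t=5.400: state=(7.282)
t=5.600: state=(7.293)
t=5.740: state=(7.299)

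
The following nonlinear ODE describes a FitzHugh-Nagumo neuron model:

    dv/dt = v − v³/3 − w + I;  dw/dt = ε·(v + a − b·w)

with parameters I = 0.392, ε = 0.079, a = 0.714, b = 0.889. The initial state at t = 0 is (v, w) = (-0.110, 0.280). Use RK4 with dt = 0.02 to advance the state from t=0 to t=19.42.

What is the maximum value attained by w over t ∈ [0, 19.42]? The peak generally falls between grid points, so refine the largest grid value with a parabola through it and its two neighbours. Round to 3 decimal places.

max w = 0.337

t=0.000: state=(-0.110, 0.280)
step 1 (dt=0.02): k1=(0.002, 0.028), k2=(0.002, 0.028), k3=(0.002, 0.028), k4=(0.002, 0.028); state += dt/6·(k1+2k2+2k3+k4)
t=0.020: state=(-0.110, 0.281)
t=0.040: state=(-0.110, 0.281)
t=0.060: state=(-0.110, 0.282)
continuing one RK4 step at a time; state shown every 50 steps (Δt=1):
t=1.000: state=(-0.125, 0.307)
t=2.000: state=(-0.209, 0.328)
t=3.000: state=(-0.450, 0.337)
t=4.000: state=(-0.948, 0.316)
t=5.000: state=(-1.437, 0.256)
t=6.000: state=(-1.588, 0.176)
t=7.000: state=(-1.582, 0.097)
t=8.000: state=(-1.541, 0.026)
t=9.000: state=(-1.495, -0.037)
t=10.000: state=(-1.447, -0.092)
t=11.000: state=(-1.400, -0.140)
t=12.000: state=(-1.354, -0.181)
t=13.000: state=(-1.308, -0.216)
t=14.000: state=(-1.262, -0.245)
t=15.000: state=(-1.218, -0.268)
t=16.000: state=(-1.173, -0.287)
t=17.000: state=(-1.130, -0.301)
t=18.000: state=(-1.086, -0.310)
t=19.000: state=(-1.043, -0.316)
t=19.420: state=(-1.025, -0.317)
largest grid value and its neighbours: w(2.880)=0.33680, w(2.900)=0.33681, w(2.920)=0.33680
parabola through these three points peaks at t≈2.898 with w≈0.33681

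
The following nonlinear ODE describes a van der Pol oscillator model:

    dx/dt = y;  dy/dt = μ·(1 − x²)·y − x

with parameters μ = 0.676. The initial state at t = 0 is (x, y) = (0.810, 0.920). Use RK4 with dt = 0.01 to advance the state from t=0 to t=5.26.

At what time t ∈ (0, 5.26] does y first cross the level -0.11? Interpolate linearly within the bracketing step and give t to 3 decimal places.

t=0.000: state=(0.810, 0.920)
step 1 (dt=0.01): k1=(0.920, -0.596), k2=(0.917, -0.606), k3=(0.917, -0.606), k4=(0.914, -0.616); state += dt/6·(k1+2k2+2k3+k4)
t=0.010: state=(0.819, 0.914)
t=0.020: state=(0.828, 0.908)
t=0.030: state=(0.837, 0.901)
continuing one RK4 step at a time; state shown every 20 steps (Δt=0.2):
t=0.200: state=(0.980, 0.763)
t=0.400: state=(1.111, 0.545)
t=0.600: state=(1.195, 0.295)
t=0.800: state=(1.229, 0.041)
t=0.920: state=(1.225, -0.105)
next step: t=0.930: state=(1.224, -0.117) — y has crossed -0.11
linear interpolation between t=0.920 (-0.10528) and t=0.930 (-0.11715) → t≈0.924

t = 0.924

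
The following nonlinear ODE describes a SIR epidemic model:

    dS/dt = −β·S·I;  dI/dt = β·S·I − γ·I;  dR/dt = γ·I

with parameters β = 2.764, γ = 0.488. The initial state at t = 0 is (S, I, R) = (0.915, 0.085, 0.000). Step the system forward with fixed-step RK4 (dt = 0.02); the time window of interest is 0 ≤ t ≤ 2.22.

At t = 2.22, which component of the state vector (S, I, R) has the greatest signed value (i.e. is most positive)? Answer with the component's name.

largest component: I

t=0.000: state=(0.915, 0.085, 0.000)
step 1 (dt=0.02): k1=(-0.215, 0.173, 0.041), k2=(-0.219, 0.177, 0.042), k3=(-0.219, 0.177, 0.042), k4=(-0.223, 0.180, 0.043); state += dt/6·(k1+2k2+2k3+k4)
t=0.020: state=(0.911, 0.089, 0.001)
t=0.040: state=(0.906, 0.092, 0.002)
t=0.060: state=(0.901, 0.096, 0.003)
continuing one RK4 step at a time; state shown every 5 steps (Δt=0.1):
t=0.100: state=(0.891, 0.104, 0.005)
t=0.200: state=(0.864, 0.126, 0.010)
t=0.300: state=(0.831, 0.152, 0.017)
t=0.400: state=(0.794, 0.181, 0.025)
t=0.500: state=(0.752, 0.214, 0.035)
t=0.600: state=(0.705, 0.249, 0.046)
t=0.700: state=(0.655, 0.286, 0.059)
t=0.800: state=(0.602, 0.324, 0.074)
t=0.900: state=(0.548, 0.362, 0.091)
t=1.000: state=(0.493, 0.398, 0.109)
t=1.100: state=(0.440, 0.431, 0.129)
t=1.200: state=(0.389, 0.460, 0.151)
t=1.300: state=(0.341, 0.485, 0.174)
t=1.400: state=(0.297, 0.504, 0.198)
t=1.500: state=(0.258, 0.518, 0.223)
t=1.600: state=(0.223, 0.528, 0.249)
t=1.700: state=(0.193, 0.532, 0.275)
t=1.800: state=(0.167, 0.533, 0.301)
t=1.900: state=(0.144, 0.529, 0.327)
t=2.000: state=(0.124, 0.523, 0.352)
t=2.100: state=(0.108, 0.515, 0.378)
t=2.200: state=(0.094, 0.504, 0.403)
t=2.220: state=(0.091, 0.502, 0.407)
compare at T: S=0.091, I=0.502, R=0.407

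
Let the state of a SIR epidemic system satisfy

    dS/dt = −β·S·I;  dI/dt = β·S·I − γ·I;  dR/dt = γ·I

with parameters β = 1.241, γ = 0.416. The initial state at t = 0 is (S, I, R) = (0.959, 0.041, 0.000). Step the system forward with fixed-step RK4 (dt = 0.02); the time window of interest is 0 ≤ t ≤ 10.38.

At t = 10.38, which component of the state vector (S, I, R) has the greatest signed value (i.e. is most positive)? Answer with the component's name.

t=0.000: state=(0.959, 0.041, 0.000)
step 1 (dt=0.02): k1=(-0.049, 0.032, 0.017), k2=(-0.049, 0.032, 0.017), k3=(-0.049, 0.032, 0.017), k4=(-0.050, 0.032, 0.017); state += dt/6·(k1+2k2+2k3+k4)
t=0.020: state=(0.958, 0.042, 0.000)
t=0.040: state=(0.957, 0.042, 0.001)
t=0.060: state=(0.956, 0.043, 0.001)
continuing one RK4 step at a time; state shown every 25 steps (Δt=0.5):
t=0.500: state=(0.930, 0.060, 0.010)
t=1.000: state=(0.889, 0.086, 0.025)
t=1.500: state=(0.835, 0.119, 0.046)
t=2.000: state=(0.766, 0.159, 0.075)
t=2.500: state=(0.685, 0.202, 0.113)
t=3.000: state=(0.596, 0.244, 0.159)
t=3.500: state=(0.507, 0.279, 0.214)
t=4.000: state=(0.423, 0.303, 0.275)
t=4.500: state=(0.349, 0.312, 0.339)
t=5.000: state=(0.288, 0.309, 0.404)
t=5.500: state=(0.238, 0.295, 0.467)
t=6.000: state=(0.200, 0.274, 0.526)
t=6.500: state=(0.170, 0.250, 0.580)
t=7.000: state=(0.147, 0.224, 0.630)
t=7.500: state=(0.129, 0.198, 0.674)
t=8.000: state=(0.115, 0.173, 0.712)
t=8.500: state=(0.104, 0.151, 0.746)
t=9.000: state=(0.095, 0.130, 0.775)
t=9.500: state=(0.088, 0.112, 0.800)
t=10.000: state=(0.083, 0.096, 0.822)
t=10.380: state=(0.079, 0.085, 0.836)
compare at T: S=0.079, I=0.085, R=0.836

largest component: R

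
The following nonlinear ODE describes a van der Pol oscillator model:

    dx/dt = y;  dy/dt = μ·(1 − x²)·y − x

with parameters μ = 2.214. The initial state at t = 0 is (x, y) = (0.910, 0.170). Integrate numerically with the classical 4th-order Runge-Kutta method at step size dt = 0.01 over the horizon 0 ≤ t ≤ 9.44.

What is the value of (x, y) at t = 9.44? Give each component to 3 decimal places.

t=0.000: state=(0.910, 0.170)
step 1 (dt=0.01): k1=(0.170, -0.845), k2=(0.166, -0.848), k3=(0.166, -0.848), k4=(0.162, -0.851); state += dt/6·(k1+2k2+2k3+k4)
t=0.010: state=(0.912, 0.162)
t=0.020: state=(0.913, 0.153)
t=0.030: state=(0.915, 0.144)
continuing one RK4 step at a time; state shown every 50 steps (Δt=0.5):
t=0.500: state=(0.881, -0.300)
t=1.000: state=(0.579, -0.987)
t=1.500: state=(-0.307, -2.892)
t=2.000: state=(-1.789, -1.411)
t=2.500: state=(-1.916, 0.230)
t=3.000: state=(-1.764, 0.349)
t=3.500: state=(-1.571, 0.425)
t=4.000: state=(-1.329, 0.559)
t=4.500: state=(-0.984, 0.877)
t=5.000: state=(-0.329, 2.001)
t=5.500: state=(1.308, 3.750)
t=6.000: state=(2.021, -0.027)
t=6.500: state=(1.909, -0.303)
t=7.000: state=(1.743, -0.360)
t=7.500: state=(1.545, -0.437)
t=8.000: state=(1.295, -0.583)
t=8.500: state=(0.928, -0.946)
t=9.000: state=(0.199, -2.285)
t=9.440: state=(-1.311, -3.745)

(x, y) = (-1.311, -3.745)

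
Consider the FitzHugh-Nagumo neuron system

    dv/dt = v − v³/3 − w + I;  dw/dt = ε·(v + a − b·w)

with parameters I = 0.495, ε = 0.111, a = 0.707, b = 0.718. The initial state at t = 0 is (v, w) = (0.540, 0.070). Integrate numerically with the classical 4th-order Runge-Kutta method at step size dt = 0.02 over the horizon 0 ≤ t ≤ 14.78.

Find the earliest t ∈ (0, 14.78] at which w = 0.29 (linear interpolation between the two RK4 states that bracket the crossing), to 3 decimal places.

t=0.000: state=(0.540, 0.070)
step 1 (dt=0.02): k1=(0.913, 0.133), k2=(0.918, 0.134), k3=(0.918, 0.134), k4=(0.923, 0.135); state += dt/6·(k1+2k2+2k3+k4)
t=0.020: state=(0.558, 0.073)
t=0.040: state=(0.577, 0.075)
t=0.060: state=(0.596, 0.078)
continuing one RK4 step at a time; state shown every 25 steps (Δt=0.5):
t=0.500: state=(1.037, 0.148)
t=1.000: state=(1.470, 0.250)
t=1.160: state=(1.562, 0.286)
next step: t=1.180: state=(1.572, 0.291) — w has crossed 0.29
linear interpolation between t=1.160 (0.28638) and t=1.180 (0.29097) → t≈1.176

t = 1.176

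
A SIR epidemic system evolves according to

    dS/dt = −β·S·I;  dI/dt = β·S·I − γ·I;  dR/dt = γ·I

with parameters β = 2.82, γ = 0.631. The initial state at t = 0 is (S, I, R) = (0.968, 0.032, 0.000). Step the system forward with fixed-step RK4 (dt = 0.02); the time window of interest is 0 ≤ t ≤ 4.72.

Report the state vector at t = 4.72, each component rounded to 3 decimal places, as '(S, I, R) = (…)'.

t=0.000: state=(0.968, 0.032, 0.000)
step 1 (dt=0.02): k1=(-0.087, 0.067, 0.020), k2=(-0.089, 0.068, 0.021), k3=(-0.089, 0.069, 0.021), k4=(-0.091, 0.070, 0.021); state += dt/6·(k1+2k2+2k3+k4)
t=0.020: state=(0.966, 0.033, 0.000)
t=0.040: state=(0.964, 0.035, 0.001)
t=0.060: state=(0.962, 0.036, 0.001)
continuing one RK4 step at a time; state shown every 10 steps (Δt=0.2):
t=0.200: state=(0.947, 0.048, 0.005)
t=0.400: state=(0.915, 0.072, 0.013)
t=0.600: state=(0.871, 0.105, 0.024)
t=0.800: state=(0.811, 0.149, 0.040)
t=1.000: state=(0.735, 0.204, 0.062)
t=1.200: state=(0.644, 0.265, 0.091)
t=1.400: state=(0.545, 0.327, 0.129)
t=1.600: state=(0.446, 0.381, 0.173)
t=1.800: state=(0.356, 0.420, 0.224)
t=2.000: state=(0.278, 0.443, 0.279)
t=2.200: state=(0.216, 0.448, 0.335)
t=2.400: state=(0.168, 0.440, 0.391)
t=2.600: state=(0.132, 0.422, 0.446)
t=2.800: state=(0.105, 0.398, 0.498)
t=3.000: state=(0.084, 0.370, 0.546)
t=3.200: state=(0.069, 0.340, 0.591)
t=3.400: state=(0.057, 0.311, 0.632)
t=3.600: state=(0.049, 0.282, 0.669)
t=3.800: state=(0.042, 0.255, 0.703)
t=4.000: state=(0.036, 0.230, 0.734)
t=4.200: state=(0.032, 0.206, 0.761)
t=4.400: state=(0.029, 0.185, 0.786)
t=4.600: state=(0.026, 0.166, 0.808)
t=4.720: state=(0.025, 0.155, 0.820)

(S, I, R) = (0.025, 0.155, 0.820)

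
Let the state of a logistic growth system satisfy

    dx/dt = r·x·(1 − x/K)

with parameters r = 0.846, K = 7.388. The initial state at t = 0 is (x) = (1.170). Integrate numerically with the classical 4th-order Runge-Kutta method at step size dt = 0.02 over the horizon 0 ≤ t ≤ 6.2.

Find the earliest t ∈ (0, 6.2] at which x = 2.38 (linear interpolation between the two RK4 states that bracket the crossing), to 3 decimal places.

t=0.000: state=(1.170)
step 1 (dt=0.02): k1=(0.833), k2=(0.838), k3=(0.838), k4=(0.843); state += dt/6·(k1+2k2+2k3+k4)
t=0.020: state=(1.187)
t=0.040: state=(1.204)
t=0.060: state=(1.221)
continuing one RK4 step at a time; state shown every 25 steps (Δt=0.5):
t=0.500: state=(1.649)
t=1.000: state=(2.252)
t=1.080: state=(2.359)
next step: t=1.100: state=(2.387) — x has crossed 2.38
linear interpolation between t=1.080 (2.35935) and t=1.100 (2.38661) → t≈1.095

t = 1.095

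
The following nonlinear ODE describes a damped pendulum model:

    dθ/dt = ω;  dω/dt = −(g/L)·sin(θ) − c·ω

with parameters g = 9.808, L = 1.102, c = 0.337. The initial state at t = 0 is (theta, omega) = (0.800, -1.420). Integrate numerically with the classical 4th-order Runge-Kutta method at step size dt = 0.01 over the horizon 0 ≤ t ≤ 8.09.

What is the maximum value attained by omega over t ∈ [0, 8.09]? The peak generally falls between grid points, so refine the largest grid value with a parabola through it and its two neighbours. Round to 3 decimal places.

max omega = 2.094

t=0.000: state=(0.800, -1.420)
step 1 (dt=0.01): k1=(-1.420, -5.906), k2=(-1.450, -5.852), k3=(-1.449, -5.851), k4=(-1.479, -5.796); state += dt/6·(k1+2k2+2k3+k4)
t=0.010: state=(0.786, -1.479)
t=0.020: state=(0.770, -1.536)
t=0.030: state=(0.755, -1.592)
continuing one RK4 step at a time; state shown every 50 steps (Δt=0.5):
t=0.500: state=(-0.312, -2.205)
t=1.000: state=(-0.753, 0.629)
t=1.500: state=(0.070, 2.046)
t=2.000: state=(0.650, -0.065)
t=2.500: state=(0.086, -1.748)
t=3.000: state=(-0.530, -0.309)
t=3.500: state=(-0.179, 1.414)
t=4.000: state=(0.413, 0.535)
t=4.500: state=(0.228, -1.094)
t=5.000: state=(-0.308, -0.653)
t=5.500: state=(-0.246, 0.810)
t=6.000: state=(0.217, 0.693)
t=6.500: state=(0.244, -0.568)
t=7.000: state=(-0.143, -0.681)
t=7.500: state=(-0.229, 0.370)
t=8.000: state=(0.084, 0.636)
t=8.090: state=(0.137, 0.529)
largest grid value and its neighbours: omega(1.420)=2.09318, omega(1.430)=2.09373, omega(1.440)=2.09242
parabola through these three points peaks at t≈1.428 with omega≈2.09377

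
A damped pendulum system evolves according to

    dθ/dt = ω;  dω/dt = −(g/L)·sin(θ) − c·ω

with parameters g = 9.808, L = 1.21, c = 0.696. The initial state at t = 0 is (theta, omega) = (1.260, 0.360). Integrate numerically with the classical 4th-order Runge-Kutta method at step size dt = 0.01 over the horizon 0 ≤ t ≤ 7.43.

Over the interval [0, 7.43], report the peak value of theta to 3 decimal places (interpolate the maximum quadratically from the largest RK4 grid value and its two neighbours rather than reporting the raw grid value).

t=0.000: state=(1.260, 0.360)
step 1 (dt=0.01): k1=(0.360, -7.968), k2=(0.320, -7.945), k3=(0.320, -7.944), k4=(0.281, -7.921); state += dt/6·(k1+2k2+2k3+k4)
t=0.010: state=(1.263, 0.281)
t=0.020: state=(1.266, 0.202)
t=0.030: state=(1.267, 0.123)
continuing one RK4 step at a time; state shown every 25 steps (Δt=0.25):
t=0.250: state=(1.116, -1.444)
t=0.500: state=(0.589, -2.618)
t=0.750: state=(-0.095, -2.629)
t=1.000: state=(-0.628, -1.505)
t=1.250: state=(-0.815, 0.010)
t=1.500: state=(-0.644, 1.279)
t=1.750: state=(-0.233, 1.870)
t=2.000: state=(0.214, 1.564)
t=2.250: state=(0.496, 0.628)
t=2.500: state=(0.520, -0.413)
t=2.750: state=(0.318, -1.122)
t=3.000: state=(0.009, -1.241)
t=3.250: state=(-0.254, -0.791)
t=3.500: state=(-0.364, -0.070)
t=3.750: state=(-0.297, 0.566)
t=4.000: state=(-0.110, 0.857)
t=4.250: state=(0.096, 0.722)
t=4.500: state=(0.226, 0.289)
t=4.750: state=(0.236, -0.201)
t=5.000: state=(0.140, -0.525)
t=5.250: state=(-0.003, -0.566)
t=5.500: state=(-0.122, -0.348)
t=5.750: state=(-0.167, -0.011)
t=6.000: state=(-0.131, 0.277)
t=6.250: state=(-0.043, 0.397)
t=6.500: state=(0.051, 0.321)
t=6.750: state=(0.107, 0.114)
t=7.000: state=(0.106, -0.110)
t=7.250: state=(0.059, -0.250)
t=7.430: state=(0.011, -0.268)
largest grid value and its neighbours: theta(0.040)=1.26808, theta(0.050)=1.26814, theta(0.060)=1.26743
parabola through these three points peaks at t≈0.046 with theta≈1.26821

max theta = 1.268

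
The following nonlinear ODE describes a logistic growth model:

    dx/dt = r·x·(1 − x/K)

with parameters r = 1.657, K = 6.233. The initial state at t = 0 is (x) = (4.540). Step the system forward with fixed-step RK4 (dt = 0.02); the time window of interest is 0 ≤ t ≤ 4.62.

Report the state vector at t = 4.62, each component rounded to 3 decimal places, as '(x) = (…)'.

(x) = (6.232)

t=0.000: state=(4.540)
step 1 (dt=0.02): k1=(2.043), k2=(2.028), k3=(2.028), k4=(2.012); state += dt/6·(k1+2k2+2k3+k4)
t=0.020: state=(4.581)
t=0.040: state=(4.620)
t=0.060: state=(4.660)
continuing one RK4 step at a time; state shown every 10 steps (Δt=0.2):
t=0.200: state=(4.917)
t=0.400: state=(5.228)
t=0.600: state=(5.477)
t=0.800: state=(5.671)
t=1.000: state=(5.819)
t=1.200: state=(5.930)
t=1.400: state=(6.013)
t=1.600: state=(6.073)
t=1.800: state=(6.117)
t=2.000: state=(6.150)
t=2.200: state=(6.173)
t=2.400: state=(6.190)
t=2.600: state=(6.202)
t=2.800: state=(6.211)
t=3.000: state=(6.217)
t=3.200: state=(6.221)
t=3.400: state=(6.225)
t=3.600: state=(6.227)
t=3.800: state=(6.229)
t=4.000: state=(6.230)
t=4.200: state=(6.231)
t=4.400: state=(6.231)
t=4.600: state=(6.232)
t=4.620: state=(6.232)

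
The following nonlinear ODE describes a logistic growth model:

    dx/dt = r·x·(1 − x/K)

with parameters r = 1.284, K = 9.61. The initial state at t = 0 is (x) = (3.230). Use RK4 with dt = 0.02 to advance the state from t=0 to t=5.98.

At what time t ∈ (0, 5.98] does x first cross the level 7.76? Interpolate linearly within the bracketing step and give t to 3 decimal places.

t=0.000: state=(3.230)
step 1 (dt=0.02): k1=(2.753), k2=(2.765), k3=(2.765), k4=(2.776); state += dt/6·(k1+2k2+2k3+k4)
t=0.020: state=(3.285)
t=0.040: state=(3.341)
t=0.060: state=(3.397)
continuing one RK4 step at a time; state shown every 10 steps (Δt=0.2):
t=0.200: state=(3.802)
t=0.400: state=(4.405)
t=0.600: state=(5.020)
t=0.800: state=(5.629)
t=1.000: state=(6.212)
t=1.200: state=(6.753)
t=1.400: state=(7.240)
t=1.600: state=(7.669)
t=1.640: state=(7.747)
next step: t=1.660: state=(7.785) — x has crossed 7.76
linear interpolation between t=1.640 (7.74693) and t=1.660 (7.78520) → t≈1.647

t = 1.647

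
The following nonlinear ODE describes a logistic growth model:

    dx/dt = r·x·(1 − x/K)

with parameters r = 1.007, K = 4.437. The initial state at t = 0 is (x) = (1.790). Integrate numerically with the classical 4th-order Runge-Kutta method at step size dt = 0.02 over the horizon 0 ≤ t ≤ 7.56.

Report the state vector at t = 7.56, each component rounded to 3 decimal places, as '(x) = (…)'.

t=0.000: state=(1.790)
step 1 (dt=0.02): k1=(1.075), k2=(1.077), k3=(1.077), k4=(1.079); state += dt/6·(k1+2k2+2k3+k4)
t=0.020: state=(1.812)
t=0.040: state=(1.833)
t=0.060: state=(1.855)
continuing one RK4 step at a time; state shown every 25 steps (Δt=0.5):
t=0.500: state=(2.343)
t=1.000: state=(2.881)
t=1.500: state=(3.345)
t=2.000: state=(3.706)
t=2.500: state=(3.964)
t=3.000: state=(4.139)
t=3.500: state=(4.252)
t=4.000: state=(4.323)
t=4.500: state=(4.367)
t=5.000: state=(4.395)
t=5.500: state=(4.411)
t=6.000: state=(4.421)
t=6.500: state=(4.428)
t=7.000: state=(4.431)
t=7.500: state=(4.434)
t=7.560: state=(4.434)

(x) = (4.434)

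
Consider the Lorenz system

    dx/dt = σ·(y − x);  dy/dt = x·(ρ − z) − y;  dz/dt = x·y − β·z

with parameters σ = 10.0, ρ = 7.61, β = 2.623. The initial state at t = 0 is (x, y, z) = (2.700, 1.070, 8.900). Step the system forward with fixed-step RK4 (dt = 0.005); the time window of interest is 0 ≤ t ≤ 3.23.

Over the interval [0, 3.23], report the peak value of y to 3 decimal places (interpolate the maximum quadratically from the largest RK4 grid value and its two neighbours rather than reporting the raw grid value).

t=0.000: state=(2.700, 1.070, 8.900)
step 1 (dt=0.005): k1=(-16.300, -4.553, -20.456), k2=(-16.006, -4.353, -20.395), k3=(-16.009, -4.355, -20.394), k4=(-15.717, -4.161, -20.331); state += dt/6·(k1+2k2+2k3+k4)
t=0.005: state=(2.620, 1.048, 8.798)
t=0.010: state=(2.543, 1.028, 8.697)
t=0.015: state=(2.468, 1.010, 8.596)
continuing one RK4 step at a time; state shown every 40 steps (Δt=0.2):
t=0.200: state=(1.171, 0.979, 5.505)
t=0.400: state=(1.261, 1.483, 3.477)
t=0.600: state=(2.025, 2.585, 2.578)
t=0.800: state=(3.573, 4.553, 3.126)
t=1.000: state=(5.548, 6.311, 6.017)
t=1.200: state=(5.667, 4.998, 8.906)
t=1.400: state=(3.895, 3.091, 8.126)
t=1.600: state=(2.945, 2.788, 6.249)
t=1.800: state=(3.102, 3.377, 5.107)
t=2.000: state=(3.907, 4.393, 5.169)
t=2.200: state=(4.776, 5.074, 6.388)
t=2.400: state=(4.854, 4.637, 7.539)
t=2.600: state=(4.185, 3.827, 7.398)
t=2.800: state=(3.686, 3.571, 6.570)
t=3.000: state=(3.715, 3.843, 5.989)
t=3.200: state=(4.093, 4.311, 6.038)
t=3.230: state=(4.158, 4.372, 6.098)
largest grid value and its neighbours: y(1.020)=6.34178, y(1.025)=6.34312, y(1.030)=6.34188
parabola through these three points peaks at t≈1.025 with y≈6.34312

max y = 6.343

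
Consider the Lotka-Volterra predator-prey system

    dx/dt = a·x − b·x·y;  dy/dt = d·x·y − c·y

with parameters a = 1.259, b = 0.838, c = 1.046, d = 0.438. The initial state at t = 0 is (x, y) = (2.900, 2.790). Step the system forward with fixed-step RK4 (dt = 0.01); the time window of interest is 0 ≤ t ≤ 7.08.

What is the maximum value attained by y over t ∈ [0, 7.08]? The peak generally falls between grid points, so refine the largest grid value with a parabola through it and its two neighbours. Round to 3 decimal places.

max y = 2.844

t=0.000: state=(2.900, 2.790)
step 1 (dt=0.01): k1=(-3.129, 0.626), k2=(-3.120, 0.607), k3=(-3.120, 0.607), k4=(-3.110, 0.589); state += dt/6·(k1+2k2+2k3+k4)
t=0.010: state=(2.869, 2.796)
t=0.020: state=(2.838, 2.802)
t=0.030: state=(2.807, 2.807)
continuing one RK4 step at a time; state shown every 25 steps (Δt=0.25):
t=0.250: state=(2.196, 2.835)
t=0.500: state=(1.681, 2.694)
t=0.750: state=(1.343, 2.444)
t=1.000: state=(1.136, 2.153)
t=1.250: state=(1.022, 1.864)
t=1.500: state=(0.975, 1.600)
t=1.750: state=(0.979, 1.370)
t=2.000: state=(1.028, 1.177)
t=2.250: state=(1.119, 1.019)
t=2.500: state=(1.255, 0.893)
t=2.750: state=(1.442, 0.797)
t=3.000: state=(1.684, 0.727)
t=3.250: state=(1.991, 0.684)
t=3.500: state=(2.368, 0.668)
t=3.750: state=(2.818, 0.683)
t=4.000: state=(3.329, 0.736)
t=4.250: state=(3.871, 0.841)
t=4.500: state=(4.371, 1.017)
t=4.750: state=(4.712, 1.290)
t=5.000: state=(4.741, 1.673)
t=5.250: state=(4.364, 2.128)
t=5.500: state=(3.657, 2.547)
t=5.750: state=(2.851, 2.799)
t=6.000: state=(2.158, 2.831)
t=6.250: state=(1.655, 2.680)
t=6.500: state=(1.327, 2.426)
t=6.750: state=(1.127, 2.134)
t=7.000: state=(1.018, 1.847)
t=7.080: state=(0.997, 1.759)
largest grid value and its neighbours: y(5.900)=2.84372, y(5.910)=2.84387, y(5.920)=2.84368
parabola through these three points peaks at t≈5.909 with y≈2.84387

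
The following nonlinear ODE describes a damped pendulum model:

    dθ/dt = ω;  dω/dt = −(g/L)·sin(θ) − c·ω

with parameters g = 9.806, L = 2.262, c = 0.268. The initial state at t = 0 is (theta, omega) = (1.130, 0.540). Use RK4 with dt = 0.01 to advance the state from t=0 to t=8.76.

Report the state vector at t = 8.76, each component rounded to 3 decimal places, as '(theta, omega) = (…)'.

(theta, omega) = (-0.005, 0.737)

t=0.000: state=(1.130, 0.540)
step 1 (dt=0.01): k1=(0.540, -4.065), k2=(0.520, -4.065), k3=(0.520, -4.065), k4=(0.499, -4.064); state += dt/6·(k1+2k2+2k3+k4)
t=0.010: state=(1.135, 0.499)
t=0.020: state=(1.140, 0.459)
t=0.030: state=(1.144, 0.418)
continuing one RK4 step at a time; state shown every 50 steps (Δt=0.5):
t=0.500: state=(0.913, -1.328)
t=1.000: state=(-0.010, -2.051)
t=1.500: state=(-0.807, -0.904)
t=2.000: state=(-0.829, 0.784)
t=2.500: state=(-0.155, 1.678)
t=3.000: state=(0.571, 0.984)
t=3.500: state=(0.707, -0.446)
t=4.000: state=(0.215, -1.341)
t=4.500: state=(-0.407, -0.933)
t=5.000: state=(-0.588, 0.241)
t=5.500: state=(-0.226, 1.066)
t=6.000: state=(0.294, 0.831)
t=6.500: state=(0.483, -0.119)
t=7.000: state=(0.214, -0.847)
t=7.500: state=(-0.216, -0.718)
t=8.000: state=(-0.395, 0.047)
t=8.500: state=(-0.193, 0.674)
t=8.760: state=(-0.005, 0.737)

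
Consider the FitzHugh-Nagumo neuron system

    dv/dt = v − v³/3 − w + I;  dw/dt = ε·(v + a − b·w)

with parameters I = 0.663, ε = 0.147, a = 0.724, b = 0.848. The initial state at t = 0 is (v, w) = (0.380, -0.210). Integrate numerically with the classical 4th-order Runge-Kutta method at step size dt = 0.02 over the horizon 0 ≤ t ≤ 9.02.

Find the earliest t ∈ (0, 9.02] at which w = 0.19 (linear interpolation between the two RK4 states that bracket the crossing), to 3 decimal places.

t = 1.368

t=0.000: state=(0.380, -0.210)
step 1 (dt=0.02): k1=(1.235, 0.188), k2=(1.243, 0.190), k3=(1.243, 0.190), k4=(1.252, 0.192); state += dt/6·(k1+2k2+2k3+k4)
t=0.020: state=(0.405, -0.206)
t=0.040: state=(0.430, -0.202)
t=0.060: state=(0.456, -0.198)
continuing one RK4 step at a time; state shown every 25 steps (Δt=0.5):
t=0.500: state=(1.072, -0.094)
t=1.000: state=(1.643, 0.062)
t=1.360: state=(1.824, 0.187)
next step: t=1.380: state=(1.829, 0.194) — w has crossed 0.19
linear interpolation between t=1.360 (0.18717) and t=1.380 (0.19419) → t≈1.368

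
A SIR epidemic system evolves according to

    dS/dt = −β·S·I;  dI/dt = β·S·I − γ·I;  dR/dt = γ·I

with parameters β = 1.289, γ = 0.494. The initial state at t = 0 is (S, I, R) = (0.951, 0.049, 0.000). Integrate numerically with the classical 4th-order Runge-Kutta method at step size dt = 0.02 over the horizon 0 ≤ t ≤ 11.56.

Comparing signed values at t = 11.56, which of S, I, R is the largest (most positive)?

t=0.000: state=(0.951, 0.049, 0.000)
step 1 (dt=0.02): k1=(-0.060, 0.036, 0.024), k2=(-0.060, 0.036, 0.024), k3=(-0.060, 0.036, 0.024), k4=(-0.061, 0.036, 0.025); state += dt/6·(k1+2k2+2k3+k4)
t=0.020: state=(0.950, 0.050, 0.000)
t=0.040: state=(0.949, 0.050, 0.001)
t=0.060: state=(0.947, 0.051, 0.001)
continuing one RK4 step at a time; state shown every 25 steps (Δt=0.5):
t=0.500: state=(0.916, 0.070, 0.015)
t=1.000: state=(0.868, 0.097, 0.035)
t=1.500: state=(0.807, 0.130, 0.063)
t=2.000: state=(0.733, 0.167, 0.100)
t=2.500: state=(0.651, 0.204, 0.146)
t=3.000: state=(0.564, 0.236, 0.200)
t=3.500: state=(0.481, 0.258, 0.261)
t=4.000: state=(0.406, 0.268, 0.326)
t=4.500: state=(0.342, 0.266, 0.392)
t=5.000: state=(0.289, 0.254, 0.457)
t=5.500: state=(0.246, 0.236, 0.518)
t=6.000: state=(0.213, 0.214, 0.573)
t=6.500: state=(0.187, 0.190, 0.623)
t=7.000: state=(0.167, 0.166, 0.667)
t=7.500: state=(0.151, 0.144, 0.705)
t=8.000: state=(0.139, 0.123, 0.738)
t=8.500: state=(0.129, 0.105, 0.766)
t=9.000: state=(0.121, 0.089, 0.790)
t=9.500: state=(0.115, 0.075, 0.810)
t=10.000: state=(0.110, 0.063, 0.827)
t=10.500: state=(0.106, 0.053, 0.842)
t=11.000: state=(0.103, 0.044, 0.853)
t=11.500: state=(0.100, 0.037, 0.863)
t=11.560: state=(0.100, 0.036, 0.864)
compare at T: S=0.100, I=0.036, R=0.864

largest component: R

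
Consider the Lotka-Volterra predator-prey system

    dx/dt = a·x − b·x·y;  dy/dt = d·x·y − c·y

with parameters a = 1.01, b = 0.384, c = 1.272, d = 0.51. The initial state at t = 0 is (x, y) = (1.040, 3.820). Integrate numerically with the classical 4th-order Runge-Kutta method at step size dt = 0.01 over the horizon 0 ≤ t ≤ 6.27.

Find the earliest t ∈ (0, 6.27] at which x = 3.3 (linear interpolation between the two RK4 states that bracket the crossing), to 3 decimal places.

t = 2.967

t=0.000: state=(1.040, 3.820)
step 1 (dt=0.01): k1=(-0.475, -2.833), k2=(-0.468, -2.827), k3=(-0.468, -2.827), k4=(-0.462, -2.821); state += dt/6·(k1+2k2+2k3+k4)
t=0.010: state=(1.035, 3.792)
t=0.020: state=(1.031, 3.764)
t=0.030: state=(1.026, 3.736)
continuing one RK4 step at a time; state shown every 25 steps (Δt=0.25):
t=0.250: state=(0.959, 3.155)
t=0.500: state=(0.937, 2.589)
t=0.750: state=(0.963, 2.125)
t=1.000: state=(1.030, 1.755)
t=1.250: state=(1.136, 1.465)
t=1.500: state=(1.285, 1.244)
t=1.750: state=(1.480, 1.079)
t=2.000: state=(1.728, 0.962)
t=2.250: state=(2.036, 0.890)
t=2.500: state=(2.411, 0.859)
t=2.750: state=(2.857, 0.874)
t=2.960: state=(3.285, 0.929)
next step: t=2.970: state=(3.307, 0.933) — x has crossed 3.3
linear interpolation between t=2.960 (3.28500) and t=2.970 (3.30651) → t≈2.967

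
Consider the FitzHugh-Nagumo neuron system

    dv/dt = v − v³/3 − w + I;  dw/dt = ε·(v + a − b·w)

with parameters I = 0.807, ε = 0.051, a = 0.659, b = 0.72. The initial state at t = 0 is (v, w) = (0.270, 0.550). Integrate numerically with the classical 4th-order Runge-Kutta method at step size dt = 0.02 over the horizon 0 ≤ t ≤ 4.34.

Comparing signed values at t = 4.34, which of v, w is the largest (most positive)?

t=0.000: state=(0.270, 0.550)
step 1 (dt=0.02): k1=(0.520, 0.027), k2=(0.525, 0.027), k3=(0.525, 0.027), k4=(0.530, 0.028); state += dt/6·(k1+2k2+2k3+k4)
t=0.020: state=(0.281, 0.551)
t=0.040: state=(0.291, 0.551)
t=0.060: state=(0.302, 0.552)
continuing one RK4 step at a time; state shown every 10 steps (Δt=0.2):
t=0.200: state=(0.383, 0.556)
t=0.400: state=(0.517, 0.563)
t=0.600: state=(0.669, 0.572)
t=0.800: state=(0.836, 0.582)
t=1.000: state=(1.012, 0.594)
t=1.200: state=(1.184, 0.607)
t=1.400: state=(1.340, 0.622)
t=1.600: state=(1.471, 0.639)
t=1.800: state=(1.571, 0.656)
t=2.000: state=(1.643, 0.675)
t=2.200: state=(1.692, 0.693)
t=2.400: state=(1.722, 0.712)
t=2.600: state=(1.739, 0.731)
t=2.800: state=(1.748, 0.750)
t=3.000: state=(1.750, 0.769)
t=3.200: state=(1.749, 0.788)
t=3.400: state=(1.744, 0.807)
t=3.600: state=(1.739, 0.825)
t=3.800: state=(1.732, 0.844)
t=4.000: state=(1.724, 0.862)
t=4.200: state=(1.716, 0.880)
t=4.340: state=(1.710, 0.892)
compare at T: v=1.710, w=0.892

largest component: v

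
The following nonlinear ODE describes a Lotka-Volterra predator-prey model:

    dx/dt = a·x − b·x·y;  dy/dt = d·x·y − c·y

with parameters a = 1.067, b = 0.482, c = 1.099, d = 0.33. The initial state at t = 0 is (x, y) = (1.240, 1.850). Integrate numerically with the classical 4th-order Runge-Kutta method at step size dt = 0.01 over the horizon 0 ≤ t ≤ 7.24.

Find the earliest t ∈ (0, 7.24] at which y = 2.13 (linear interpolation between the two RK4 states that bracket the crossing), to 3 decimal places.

t = 3.364

t=0.000: state=(1.240, 1.850)
step 1 (dt=0.01): k1=(0.217, -1.276), k2=(0.221, -1.271), k3=(0.221, -1.271), k4=(0.225, -1.266); state += dt/6·(k1+2k2+2k3+k4)
t=0.010: state=(1.242, 1.837)
t=0.020: state=(1.245, 1.825)
t=0.030: state=(1.247, 1.812)
continuing one RK4 step at a time; state shown every 25 steps (Δt=0.25):
t=0.250: state=(1.319, 1.562)
t=0.500: state=(1.448, 1.329)
t=0.750: state=(1.629, 1.146)
t=1.000: state=(1.869, 1.006)
t=1.250: state=(2.177, 0.902)
t=1.500: state=(2.561, 0.833)
t=1.750: state=(3.032, 0.797)
t=2.000: state=(3.598, 0.795)
t=2.250: state=(4.260, 0.835)
t=2.500: state=(5.005, 0.929)
t=2.750: state=(5.788, 1.102)
t=3.000: state=(6.513, 1.392)
t=3.250: state=(7.008, 1.851)
t=3.360: state=(7.095, 2.120)
next step: t=3.370: state=(7.098, 2.146) — y has crossed 2.13
linear interpolation between t=3.360 (2.11955) and t=3.370 (2.14606) → t≈3.364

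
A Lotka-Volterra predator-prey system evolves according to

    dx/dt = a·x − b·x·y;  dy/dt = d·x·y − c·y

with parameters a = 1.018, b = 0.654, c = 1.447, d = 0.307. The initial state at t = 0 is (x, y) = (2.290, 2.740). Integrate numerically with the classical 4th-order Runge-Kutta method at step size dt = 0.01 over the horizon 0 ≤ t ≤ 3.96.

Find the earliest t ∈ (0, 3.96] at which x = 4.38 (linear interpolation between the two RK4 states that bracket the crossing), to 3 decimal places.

t = 2.511

t=0.000: state=(2.290, 2.740)
step 1 (dt=0.01): k1=(-1.772, -2.038), k2=(-1.750, -2.038), k3=(-1.750, -2.038), k4=(-1.729, -2.038); state += dt/6·(k1+2k2+2k3+k4)
t=0.010: state=(2.272, 2.720)
t=0.020: state=(2.255, 2.699)
t=0.030: state=(2.239, 2.679)
continuing one RK4 step at a time; state shown every 20 steps (Δt=0.2):
t=0.200: state=(2.014, 2.340)
t=0.400: state=(1.863, 1.972)
t=0.600: state=(1.803, 1.652)
t=0.800: state=(1.813, 1.381)
t=1.000: state=(1.884, 1.158)
t=1.200: state=(2.009, 0.977)
t=1.400: state=(2.189, 0.832)
t=1.600: state=(2.425, 0.717)
t=1.800: state=(2.723, 0.629)
t=2.000: state=(3.088, 0.563)
t=2.200: state=(3.528, 0.516)
t=2.400: state=(4.051, 0.487)
t=2.510: state=(4.377, 0.479)
next step: t=2.520: state=(4.408, 0.479) — x has crossed 4.38
linear interpolation between t=2.510 (4.37667) and t=2.520 (4.40763) → t≈2.511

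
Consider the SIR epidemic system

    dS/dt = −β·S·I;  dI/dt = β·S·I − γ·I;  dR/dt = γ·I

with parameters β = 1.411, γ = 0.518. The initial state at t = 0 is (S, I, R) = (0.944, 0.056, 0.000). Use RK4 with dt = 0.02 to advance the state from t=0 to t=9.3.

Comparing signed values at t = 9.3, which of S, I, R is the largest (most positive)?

t=0.000: state=(0.944, 0.056, 0.000)
step 1 (dt=0.02): k1=(-0.075, 0.046, 0.029), k2=(-0.075, 0.046, 0.029), k3=(-0.075, 0.046, 0.029), k4=(-0.076, 0.046, 0.029); state += dt/6·(k1+2k2+2k3+k4)
t=0.020: state=(0.942, 0.057, 0.001)
t=0.040: state=(0.941, 0.058, 0.001)
t=0.060: state=(0.939, 0.059, 0.002)
continuing one RK4 step at a time; state shown every 25 steps (Δt=0.5):
t=0.500: state=(0.899, 0.083, 0.018)
t=1.000: state=(0.838, 0.118, 0.044)
t=1.500: state=(0.760, 0.160, 0.080)
t=2.000: state=(0.668, 0.205, 0.127)
t=2.500: state=(0.570, 0.245, 0.185)
t=3.000: state=(0.474, 0.273, 0.253)
t=3.500: state=(0.389, 0.286, 0.326)
t=4.000: state=(0.318, 0.283, 0.399)
t=4.500: state=(0.262, 0.267, 0.471)
t=5.000: state=(0.218, 0.244, 0.537)
t=5.500: state=(0.186, 0.217, 0.597)
t=6.000: state=(0.161, 0.189, 0.650)
t=6.500: state=(0.142, 0.163, 0.695)
t=7.000: state=(0.128, 0.138, 0.734)
t=7.500: state=(0.117, 0.116, 0.767)
t=8.000: state=(0.108, 0.097, 0.795)
t=8.500: state=(0.102, 0.081, 0.818)
t=9.000: state=(0.097, 0.067, 0.837)
t=9.300: state=(0.094, 0.060, 0.846)
compare at T: S=0.094, I=0.060, R=0.846

largest component: R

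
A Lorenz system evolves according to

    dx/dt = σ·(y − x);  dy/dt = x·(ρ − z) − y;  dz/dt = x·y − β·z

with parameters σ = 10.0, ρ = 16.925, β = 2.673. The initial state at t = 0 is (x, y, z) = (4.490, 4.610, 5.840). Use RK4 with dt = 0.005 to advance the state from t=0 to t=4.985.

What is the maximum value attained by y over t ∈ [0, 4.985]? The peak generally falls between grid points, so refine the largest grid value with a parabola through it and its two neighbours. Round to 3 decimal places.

max y = 13.177

t=0.000: state=(4.490, 4.610, 5.840)
step 1 (dt=0.005): k1=(1.200, 45.162, 5.089), k2=(2.299, 45.025, 5.576), k3=(2.268, 45.050, 5.584), k4=(3.339, 44.936, 6.080); state += dt/6·(k1+2k2+2k3+k4)
t=0.005: state=(4.501, 4.835, 5.868)
t=0.010: state=(4.523, 5.060, 5.901)
t=0.015: state=(4.555, 5.283, 5.939)
continuing one RK4 step at a time; state shown every 40 steps (Δt=0.2):
t=0.200: state=(9.718, 13.053, 14.102)
t=0.400: state=(7.758, 3.199, 22.550)
t=0.600: state=(1.970, 1.007, 14.088)
t=0.800: state=(1.949, 2.642, 8.720)
t=1.000: state=(4.996, 7.575, 7.808)
t=1.200: state=(10.647, 11.666, 19.119)
t=1.400: state=(5.514, 2.040, 19.792)
t=1.600: state=(2.208, 2.013, 12.401)
t=1.800: state=(3.474, 4.925, 8.678)
t=2.000: state=(8.203, 11.062, 12.845)
t=2.200: state=(8.767, 5.810, 21.811)
t=2.400: state=(3.441, 2.164, 15.523)
t=2.600: state=(3.261, 4.114, 10.492)
t=2.800: state=(6.669, 9.121, 11.337)
t=3.000: state=(9.478, 8.428, 20.375)
t=3.200: state=(4.818, 2.890, 17.398)
t=3.400: state=(3.558, 4.008, 12.040)
t=3.600: state=(6.099, 8.087, 11.562)
t=3.800: state=(9.143, 9.049, 18.808)
t=4.000: state=(5.728, 3.756, 18.103)
t=4.200: state=(4.012, 4.213, 13.109)
t=4.400: state=(5.998, 7.644, 12.215)
t=4.600: state=(8.689, 8.856, 17.951)
t=4.800: state=(6.158, 4.431, 18.112)
t=4.985: state=(4.454, 4.412, 14.031)
largest grid value and its neighbours: y(0.210)=13.15600, y(0.215)=13.17541, y(0.220)=13.17219
parabola through these three points peaks at t≈0.217 with y≈13.17686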